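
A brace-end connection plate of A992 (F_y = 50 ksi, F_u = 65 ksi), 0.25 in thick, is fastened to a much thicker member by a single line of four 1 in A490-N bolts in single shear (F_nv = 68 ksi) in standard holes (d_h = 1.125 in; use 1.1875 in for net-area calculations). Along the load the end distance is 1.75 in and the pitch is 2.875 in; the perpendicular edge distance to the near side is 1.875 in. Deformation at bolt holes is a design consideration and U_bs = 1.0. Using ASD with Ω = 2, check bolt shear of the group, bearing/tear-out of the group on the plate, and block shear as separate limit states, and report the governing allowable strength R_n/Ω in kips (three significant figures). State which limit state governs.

Bolt shear: A_b = π·1²/4 = 0.7854 in²; R_n = 68 × 0.7854 × 4 × 1 = 213.6 kips → 213.6 / 2 = 107 kips.
Bearing: edge l_c = 1.188, r_n = 23.16 kips; interior l_c = 1.75, r_n = 34.12 kips; R_n = 23.16 + 3·34.12 = 125.5 kips → 62.8 kips.
Block shear: A_gv = 2.594, A_nv = 1.555, A_nt = 0.3203 in²; R_n = min(0.6F_uA_nv, 0.6F_yA_gv) + U_bs·F_u·A_nt = 81.45 kips → 40.7 kips.
Block shear governs: 40.7 kips.

40.7 kips (block shear governs)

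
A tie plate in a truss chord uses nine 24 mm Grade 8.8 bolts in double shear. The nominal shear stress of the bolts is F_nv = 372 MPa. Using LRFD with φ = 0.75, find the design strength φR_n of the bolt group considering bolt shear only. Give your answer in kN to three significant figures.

A_b = π × 24² / 4 = 452.4 mm².
R_n = F_nv · A_b · n · n_s = 372 × 452.4 × 9 × 2 / 1000 = 3029 kN.
Design strength φR_n = 0.75 × 3029 = 2270 kN.

2270 kN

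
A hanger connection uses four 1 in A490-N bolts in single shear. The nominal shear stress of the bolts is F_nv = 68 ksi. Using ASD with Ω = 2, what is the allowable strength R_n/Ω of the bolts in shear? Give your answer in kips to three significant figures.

A_b = π × 1² / 4 = 0.7854 in².
R_n = F_nv · A_b · n · n_s = 68 × 0.7854 × 4 × 1 = 213.6 kips.
Allowable strength R_n/Ω = 213.6 / 2 = 107 kips.

107 kips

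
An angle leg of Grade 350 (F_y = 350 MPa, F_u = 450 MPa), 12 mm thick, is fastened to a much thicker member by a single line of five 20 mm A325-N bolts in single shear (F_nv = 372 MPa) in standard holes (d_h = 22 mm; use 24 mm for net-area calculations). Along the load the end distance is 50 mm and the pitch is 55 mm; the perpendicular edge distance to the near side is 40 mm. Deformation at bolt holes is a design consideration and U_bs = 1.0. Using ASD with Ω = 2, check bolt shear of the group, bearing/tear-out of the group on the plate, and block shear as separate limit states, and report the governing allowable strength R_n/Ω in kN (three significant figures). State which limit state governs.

Bolt shear: A_b = π·20²/4 = 314.2 mm²; R_n = 372 × 314.2 × 5 × 1 / 1000 = 584.3 kN → 584.3 / 2 = 292 kN.
Bearing: edge l_c = 39, r_n = 252.7 kN; interior l_c = 33, r_n = 213.8 kN; R_n = 252.7 + 4·213.8 = 1108 kN → 554 kN.
Block shear: A_gv = 3240, A_nv = 1944, A_nt = 336 mm²; R_n = min(0.6F_uA_nv, 0.6F_yA_gv) + U_bs·F_u·A_nt = 676.1 kN → 338 kN.
Bolt shear governs: 292 kN.

292 kN (bolt shear governs)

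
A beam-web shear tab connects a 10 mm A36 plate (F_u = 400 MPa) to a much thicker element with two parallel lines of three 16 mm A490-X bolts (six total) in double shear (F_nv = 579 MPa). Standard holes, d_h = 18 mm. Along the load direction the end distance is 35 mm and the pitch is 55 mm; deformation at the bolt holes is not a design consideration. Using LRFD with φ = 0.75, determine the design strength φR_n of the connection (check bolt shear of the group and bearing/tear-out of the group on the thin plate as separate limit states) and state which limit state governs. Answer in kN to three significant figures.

810 kN (bearing governs)

Bolt shear: A_b = π·16²/4 = 201.1 mm²; R_n = 579 × 201.1 × 6 × 2 / 1000 = 1397 kN → 0.75 × 1397 = 1050 kN.
Bearing (1.5 l_c t F_u ≤ 3.0 d t F_u): upper limit = 3.0·16·10·400 / 1000 = 192 kN.
  Edge l_c = 35 − 18/2 = 26 → r_n = 156 kN; interior l_c = 55 − 18 = 37 → r_n = 192 kN.
  R_n,bearing = 2·156 + 4·192 = 1080 kN → 0.75 × 1080 = 810 kN.
Bearing governs: 810 kN.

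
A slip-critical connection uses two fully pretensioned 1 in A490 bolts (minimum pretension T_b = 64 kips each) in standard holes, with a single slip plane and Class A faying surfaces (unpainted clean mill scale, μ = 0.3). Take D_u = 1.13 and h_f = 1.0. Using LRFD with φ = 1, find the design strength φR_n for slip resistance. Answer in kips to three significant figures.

R_n = μ · D_u · h_f · T_b · n_s · n_b = 0.3 × 1.13 × 1.0 × 64 × 1 × 2 = 43.39 kips.
Design strength φR_n = 1 × 43.39 = 43.4 kips.

43.4 kips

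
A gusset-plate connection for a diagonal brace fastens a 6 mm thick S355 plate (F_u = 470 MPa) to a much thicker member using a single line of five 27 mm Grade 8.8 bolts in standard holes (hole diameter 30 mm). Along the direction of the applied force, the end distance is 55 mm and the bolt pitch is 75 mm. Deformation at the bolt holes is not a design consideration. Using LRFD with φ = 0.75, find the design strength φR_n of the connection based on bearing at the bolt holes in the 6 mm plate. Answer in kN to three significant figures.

Per bolt r_n = 1.5 l_c t F_u ≤ 3.0 d t F_u; upper limit = 3.0 × 27 × 6 × 470 / 1000 = 228.4 kN.
Edge bolt: l_c = 55 − 30/2 = 40 mm → 1.5 × 40 × 6 × 470 / 1000 = 169.2 → r_n = 169.2 kN.
Interior bolts: l_c = 75 − 30 = 45 mm → 1.5 × 45 × 6 × 470 / 1000 = 190.3 → r_n = 190.3 kN.
R_n = 1 × 169.2 + 4 × 190.3 = 930.6 kN.
Design strength φR_n = 0.75 × 930.6 = 698 kN.

698 kN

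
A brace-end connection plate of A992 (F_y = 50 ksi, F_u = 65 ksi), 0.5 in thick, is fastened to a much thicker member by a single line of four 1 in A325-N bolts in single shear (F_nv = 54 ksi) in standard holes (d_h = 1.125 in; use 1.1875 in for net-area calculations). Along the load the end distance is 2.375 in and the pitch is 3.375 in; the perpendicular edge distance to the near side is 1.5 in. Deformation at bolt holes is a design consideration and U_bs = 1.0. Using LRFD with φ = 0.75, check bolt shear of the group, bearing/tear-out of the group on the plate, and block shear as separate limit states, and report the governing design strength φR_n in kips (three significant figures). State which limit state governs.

127 kips (bolt shear governs)

Bolt shear: A_b = π·1²/4 = 0.7854 in²; R_n = 54 × 0.7854 × 4 × 1 = 169.6 kips → 0.75 × 169.6 = 127 kips.
Bearing: edge l_c = 1.812, r_n = 70.69 kips; interior l_c = 2.25, r_n = 78 kips; R_n = 70.69 + 3·78 = 304.7 kips → 229 kips.
Block shear: A_gv = 6.25, A_nv = 4.172, A_nt = 0.4531 in²; R_n = min(0.6F_uA_nv, 0.6F_yA_gv) + U_bs·F_u·A_nt = 192.2 kips → 144 kips.
Bolt shear governs: 127 kips.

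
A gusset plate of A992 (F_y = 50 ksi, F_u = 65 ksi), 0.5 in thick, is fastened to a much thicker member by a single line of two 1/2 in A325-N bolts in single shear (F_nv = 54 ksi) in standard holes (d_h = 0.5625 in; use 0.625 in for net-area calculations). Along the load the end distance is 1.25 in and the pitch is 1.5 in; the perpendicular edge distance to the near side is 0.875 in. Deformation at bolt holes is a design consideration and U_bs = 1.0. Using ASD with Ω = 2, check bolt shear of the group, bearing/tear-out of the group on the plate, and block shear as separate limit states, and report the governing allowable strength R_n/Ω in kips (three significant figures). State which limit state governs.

Bolt shear: A_b = π·0.5²/4 = 0.1963 in²; R_n = 54 × 0.1963 × 2 × 1 = 21.21 kips → 21.21 / 2 = 10.6 kips.
Bearing: edge l_c = 0.9688, r_n = 37.78 kips; interior l_c = 0.9375, r_n = 36.56 kips; R_n = 37.78 + 1·36.56 = 74.34 kips → 37.2 kips.
Block shear: A_gv = 1.375, A_nv = 0.9062, A_nt = 0.2812 in²; R_n = min(0.6F_uA_nv, 0.6F_yA_gv) + U_bs·F_u·A_nt = 53.62 kips → 26.8 kips.
Bolt shear governs: 10.6 kips.

10.6 kips (bolt shear governs)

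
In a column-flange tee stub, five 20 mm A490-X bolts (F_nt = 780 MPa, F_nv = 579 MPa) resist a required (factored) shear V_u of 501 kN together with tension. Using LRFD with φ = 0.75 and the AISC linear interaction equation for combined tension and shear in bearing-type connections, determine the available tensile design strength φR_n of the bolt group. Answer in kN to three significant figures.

520 kN

A_b = π·20²/4 = 314.2 mm²; f_rv = 501 × 1000 / (5 × 314.2) = 318.9 MPa.
F'_nt = 1.3 F_nt − (F_nt / φF_nv) f_rv = 1.3·780 − (780/(0.75·579))·318.9 = 441.1 MPa, capped at F_nt → F'_nt = 441.1 MPa.
R_n = F'_nt · A_b · n = 441.1 × 314.2 × 5 / 1000 = 692.9 kN.
Design strength φR_n = 0.75 × 692.9 = 520 kN.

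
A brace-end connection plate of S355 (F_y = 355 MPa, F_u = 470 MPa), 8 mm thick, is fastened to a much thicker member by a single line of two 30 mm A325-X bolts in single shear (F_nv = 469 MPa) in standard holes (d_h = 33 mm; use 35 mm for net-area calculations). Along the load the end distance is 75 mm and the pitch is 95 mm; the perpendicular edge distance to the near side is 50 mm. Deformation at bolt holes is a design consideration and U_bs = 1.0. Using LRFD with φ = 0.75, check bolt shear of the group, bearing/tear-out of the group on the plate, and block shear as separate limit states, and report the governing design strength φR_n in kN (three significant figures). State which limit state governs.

290 kN (block shear governs)

Bolt shear: A_b = π·30²/4 = 706.9 mm²; R_n = 469 × 706.9 × 2 × 1 / 1000 = 663 kN → 0.75 × 663 = 497 kN.
Bearing: edge l_c = 58.5, r_n = 264 kN; interior l_c = 62, r_n = 270.7 kN; R_n = 264 + 1·270.7 = 534.7 kN → 401 kN.
Block shear: A_gv = 1360, A_nv = 940, A_nt = 260 mm²; R_n = min(0.6F_uA_nv, 0.6F_yA_gv) + U_bs·F_u·A_nt = 387.3 kN → 290 kN.
Block shear governs: 290 kN.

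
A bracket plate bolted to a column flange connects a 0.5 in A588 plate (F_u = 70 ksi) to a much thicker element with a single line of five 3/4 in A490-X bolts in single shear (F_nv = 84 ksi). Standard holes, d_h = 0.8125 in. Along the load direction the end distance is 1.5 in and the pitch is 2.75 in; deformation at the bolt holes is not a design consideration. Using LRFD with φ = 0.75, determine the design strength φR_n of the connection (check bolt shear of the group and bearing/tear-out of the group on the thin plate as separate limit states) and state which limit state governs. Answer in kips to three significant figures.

139 kips (bolt shear governs)

Bolt shear: A_b = π·0.75²/4 = 0.4418 in²; R_n = 84 × 0.4418 × 5 × 1 = 185.6 kips → 0.75 × 185.6 = 139 kips.
Bearing (1.5 l_c t F_u ≤ 3.0 d t F_u): upper limit = 3.0·0.75·0.5·70 = 78.75 kips.
  Edge l_c = 1.5 − 0.8125/2 = 1.094 → r_n = 57.42 kips; interior l_c = 2.75 − 0.8125 = 1.938 → r_n = 78.75 kips.
  R_n,bearing = 1·57.42 + 4·78.75 = 372.4 kips → 0.75 × 372.4 = 279 kips.
Bolt shear governs: 139 kips.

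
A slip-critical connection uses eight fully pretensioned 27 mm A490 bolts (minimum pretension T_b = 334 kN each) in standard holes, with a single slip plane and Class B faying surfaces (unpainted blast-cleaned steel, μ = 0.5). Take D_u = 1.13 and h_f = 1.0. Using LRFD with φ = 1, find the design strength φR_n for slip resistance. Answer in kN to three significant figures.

1510 kN

R_n = μ · D_u · h_f · T_b · n_s · n_b = 0.5 × 1.13 × 1.0 × 334 × 1 × 8 = 1510 kN.
Design strength φR_n = 1 × 1510 = 1510 kN.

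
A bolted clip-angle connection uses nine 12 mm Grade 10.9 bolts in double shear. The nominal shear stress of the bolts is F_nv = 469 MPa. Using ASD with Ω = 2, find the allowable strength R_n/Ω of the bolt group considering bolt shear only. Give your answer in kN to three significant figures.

477 kN

A_b = π × 12² / 4 = 113.1 mm².
R_n = F_nv · A_b · n · n_s = 469 × 113.1 × 9 × 2 / 1000 = 954.8 kN.
Allowable strength R_n/Ω = 954.8 / 2 = 477 kN.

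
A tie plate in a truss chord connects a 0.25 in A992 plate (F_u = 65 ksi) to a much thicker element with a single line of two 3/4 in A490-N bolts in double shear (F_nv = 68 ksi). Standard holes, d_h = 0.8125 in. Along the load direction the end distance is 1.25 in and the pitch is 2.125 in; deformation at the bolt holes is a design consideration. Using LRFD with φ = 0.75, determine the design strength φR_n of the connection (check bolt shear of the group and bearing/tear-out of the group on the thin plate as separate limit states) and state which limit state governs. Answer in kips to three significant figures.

31.5 kips (bearing governs)

Bolt shear: A_b = π·0.75²/4 = 0.4418 in²; R_n = 68 × 0.4418 × 2 × 2 = 120.2 kips → 0.75 × 120.2 = 90.1 kips.
Bearing (1.2 l_c t F_u ≤ 2.4 d t F_u): upper limit = 2.4·0.75·0.25·65 = 29.25 kips.
  Edge l_c = 1.25 − 0.8125/2 = 0.8438 → r_n = 16.45 kips; interior l_c = 2.125 − 0.8125 = 1.312 → r_n = 25.59 kips.
  R_n,bearing = 1·16.45 + 1·25.59 = 42.05 kips → 0.75 × 42.05 = 31.5 kips.
Bearing governs: 31.5 kips.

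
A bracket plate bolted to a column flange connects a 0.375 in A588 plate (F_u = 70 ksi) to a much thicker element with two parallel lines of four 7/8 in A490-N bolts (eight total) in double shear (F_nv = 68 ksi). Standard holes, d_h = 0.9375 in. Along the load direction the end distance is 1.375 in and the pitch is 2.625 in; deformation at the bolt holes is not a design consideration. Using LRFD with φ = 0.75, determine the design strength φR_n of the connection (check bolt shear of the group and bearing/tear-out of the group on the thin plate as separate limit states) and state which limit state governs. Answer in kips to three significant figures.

353 kips (bearing governs)

Bolt shear: A_b = π·0.875²/4 = 0.6013 in²; R_n = 68 × 0.6013 × 8 × 2 = 654.2 kips → 0.75 × 654.2 = 491 kips.
Bearing (1.5 l_c t F_u ≤ 3.0 d t F_u): upper limit = 3.0·0.875·0.375·70 = 68.91 kips.
  Edge l_c = 1.375 − 0.9375/2 = 0.9062 → r_n = 35.68 kips; interior l_c = 2.625 − 0.9375 = 1.688 → r_n = 66.45 kips.
  R_n,bearing = 2·35.68 + 6·66.45 = 470 kips → 0.75 × 470 = 353 kips.
Bearing governs: 353 kips.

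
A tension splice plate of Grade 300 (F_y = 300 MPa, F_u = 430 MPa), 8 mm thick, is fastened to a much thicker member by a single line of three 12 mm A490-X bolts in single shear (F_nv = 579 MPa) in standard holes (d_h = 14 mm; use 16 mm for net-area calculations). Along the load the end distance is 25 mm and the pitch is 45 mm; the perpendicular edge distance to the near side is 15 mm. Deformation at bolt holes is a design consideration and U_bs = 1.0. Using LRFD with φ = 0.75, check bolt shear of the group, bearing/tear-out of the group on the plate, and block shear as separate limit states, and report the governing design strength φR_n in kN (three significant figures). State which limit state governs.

134 kN (block shear governs)

Bolt shear: A_b = π·12²/4 = 113.1 mm²; R_n = 579 × 113.1 × 3 × 1 / 1000 = 196.5 kN → 0.75 × 196.5 = 147 kN.
Bearing: edge l_c = 18, r_n = 74.3 kN; interior l_c = 31, r_n = 99.07 kN; R_n = 74.3 + 2·99.07 = 272.4 kN → 204 kN.
Block shear: A_gv = 920, A_nv = 600, A_nt = 56 mm²; R_n = min(0.6F_uA_nv, 0.6F_yA_gv) + U_bs·F_u·A_nt = 178.9 kN → 134 kN.
Block shear governs: 134 kN.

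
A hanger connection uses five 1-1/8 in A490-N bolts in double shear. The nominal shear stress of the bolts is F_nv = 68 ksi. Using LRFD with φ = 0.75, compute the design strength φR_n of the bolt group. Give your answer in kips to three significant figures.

A_b = π × 1.125² / 4 = 0.994 in².
R_n = F_nv · A_b · n · n_s = 68 × 0.994 × 5 × 2 = 675.9 kips.
Design strength φR_n = 0.75 × 675.9 = 507 kips.

507 kips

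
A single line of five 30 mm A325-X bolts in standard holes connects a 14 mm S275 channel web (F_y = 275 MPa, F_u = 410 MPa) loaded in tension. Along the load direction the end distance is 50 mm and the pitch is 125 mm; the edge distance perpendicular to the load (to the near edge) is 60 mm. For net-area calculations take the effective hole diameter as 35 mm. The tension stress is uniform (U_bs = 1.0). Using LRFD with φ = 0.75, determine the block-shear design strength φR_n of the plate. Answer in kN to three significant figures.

1140 kN

Shear plane L_v = 50 + 4·125 = 550 mm; A_gv = 550 × 14 = 7700 mm².
A_nv = (550 − 4.5·35) × 14 = 5495 mm².
A_nt = (60 − 0.5·35) × 14 = 595 mm².
0.6 F_u A_nv = 1352 kN; 0.6 F_y A_gv = 1270 kN → shear yielding governs the shear term.
R_n = 1270 + 1.0 × 410 × 595 / 1000 = 1514 kN.
Design strength φR_n = 0.75 × 1514 = 1140 kN.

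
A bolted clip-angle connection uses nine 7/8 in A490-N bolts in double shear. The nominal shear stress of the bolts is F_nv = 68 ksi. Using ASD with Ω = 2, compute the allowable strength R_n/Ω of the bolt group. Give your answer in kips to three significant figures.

A_b = π × 0.875² / 4 = 0.6013 in².
R_n = F_nv · A_b · n · n_s = 68 × 0.6013 × 9 × 2 = 736 kips.
Allowable strength R_n/Ω = 736 / 2 = 368 kips.

368 kips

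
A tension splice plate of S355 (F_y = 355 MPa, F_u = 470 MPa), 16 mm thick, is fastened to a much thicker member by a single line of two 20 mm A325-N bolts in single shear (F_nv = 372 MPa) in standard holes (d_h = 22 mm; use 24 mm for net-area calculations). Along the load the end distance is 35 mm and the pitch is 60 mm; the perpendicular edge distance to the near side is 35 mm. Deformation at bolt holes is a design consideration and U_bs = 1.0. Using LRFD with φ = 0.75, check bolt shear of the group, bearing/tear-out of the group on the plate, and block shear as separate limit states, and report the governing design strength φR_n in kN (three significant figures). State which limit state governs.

175 kN (bolt shear governs)

Bolt shear: A_b = π·20²/4 = 314.2 mm²; R_n = 372 × 314.2 × 2 × 1 / 1000 = 233.7 kN → 0.75 × 233.7 = 175 kN.
Bearing: edge l_c = 24, r_n = 216.6 kN; interior l_c = 38, r_n = 342.9 kN; R_n = 216.6 + 1·342.9 = 559.5 kN → 420 kN.
Block shear: A_gv = 1520, A_nv = 944, A_nt = 368 mm²; R_n = min(0.6F_uA_nv, 0.6F_yA_gv) + U_bs·F_u·A_nt = 439.2 kN → 329 kN.
Bolt shear governs: 175 kN.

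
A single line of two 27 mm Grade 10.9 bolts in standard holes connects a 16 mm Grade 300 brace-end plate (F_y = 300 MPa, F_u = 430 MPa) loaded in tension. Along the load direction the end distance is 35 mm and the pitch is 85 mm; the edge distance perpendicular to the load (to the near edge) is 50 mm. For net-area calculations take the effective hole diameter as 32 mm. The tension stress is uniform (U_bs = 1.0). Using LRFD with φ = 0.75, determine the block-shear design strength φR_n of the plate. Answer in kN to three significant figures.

398 kN

Shear plane L_v = 35 + 1·85 = 120 mm; A_gv = 120 × 16 = 1920 mm².
A_nv = (120 − 1.5·32) × 16 = 1152 mm².
A_nt = (50 − 0.5·32) × 16 = 544 mm².
0.6 F_u A_nv = 297.2 kN; 0.6 F_y A_gv = 345.6 kN → shear rupture governs the shear term.
R_n = 297.2 + 1.0 × 430 × 544 / 1000 = 531.1 kN.
Design strength φR_n = 0.75 × 531.1 = 398 kN.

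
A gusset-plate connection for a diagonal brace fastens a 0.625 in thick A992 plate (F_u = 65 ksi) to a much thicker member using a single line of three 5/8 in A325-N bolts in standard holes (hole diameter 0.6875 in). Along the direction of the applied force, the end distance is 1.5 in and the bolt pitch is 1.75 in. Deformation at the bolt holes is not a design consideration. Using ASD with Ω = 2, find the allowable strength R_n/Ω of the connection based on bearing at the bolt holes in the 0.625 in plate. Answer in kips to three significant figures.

100 kips

Per bolt r_n = 1.5 l_c t F_u ≤ 3.0 d t F_u; upper limit = 3.0 × 0.625 × 0.625 × 65 = 76.17 kips.
Edge bolt: l_c = 1.5 − 0.6875/2 = 1.156 in → 1.5 × 1.156 × 0.625 × 65 = 70.46 → r_n = 70.46 kips.
Interior bolts: l_c = 1.75 − 0.6875 = 1.062 in → 1.5 × 1.062 × 0.625 × 65 = 64.75 → r_n = 64.75 kips.
R_n = 1 × 70.46 + 2 × 64.75 = 200 kips.
Allowable strength R_n/Ω = 200 / 2 = 100 kips.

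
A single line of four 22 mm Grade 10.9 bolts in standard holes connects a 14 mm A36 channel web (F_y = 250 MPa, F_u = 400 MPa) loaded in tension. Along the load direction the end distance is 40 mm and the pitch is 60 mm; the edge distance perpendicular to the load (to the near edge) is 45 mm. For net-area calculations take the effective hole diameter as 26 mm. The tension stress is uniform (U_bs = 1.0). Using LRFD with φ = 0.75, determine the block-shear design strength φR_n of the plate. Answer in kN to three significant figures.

Shear plane L_v = 40 + 3·60 = 220 mm; A_gv = 220 × 14 = 3080 mm².
A_nv = (220 − 3.5·26) × 14 = 1806 mm².
A_nt = (45 − 0.5·26) × 14 = 448 mm².
0.6 F_u A_nv = 433.4 kN; 0.6 F_y A_gv = 462 kN → shear rupture governs the shear term.
R_n = 433.4 + 1.0 × 400 × 448 / 1000 = 612.6 kN.
Design strength φR_n = 0.75 × 612.6 = 459 kN.

459 kN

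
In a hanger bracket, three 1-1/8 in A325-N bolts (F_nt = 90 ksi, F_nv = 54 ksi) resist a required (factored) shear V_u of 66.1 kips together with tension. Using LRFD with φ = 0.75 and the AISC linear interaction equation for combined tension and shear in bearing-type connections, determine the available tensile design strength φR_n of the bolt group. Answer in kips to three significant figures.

152 kips

A_b = π·1.125²/4 = 0.994 in²; f_rv = 66.1 / (3 × 0.994) = 22.17 ksi.
F'_nt = 1.3 F_nt − (F_nt / φF_nv) f_rv = 1.3·90 − (90/(0.75·54))·22.17 = 67.74 ksi, capped at F_nt → F'_nt = 67.74 ksi.
R_n = F'_nt · A_b · n = 67.74 × 0.994 × 3 = 202 kips.
Design strength φR_n = 0.75 × 202 = 152 kips.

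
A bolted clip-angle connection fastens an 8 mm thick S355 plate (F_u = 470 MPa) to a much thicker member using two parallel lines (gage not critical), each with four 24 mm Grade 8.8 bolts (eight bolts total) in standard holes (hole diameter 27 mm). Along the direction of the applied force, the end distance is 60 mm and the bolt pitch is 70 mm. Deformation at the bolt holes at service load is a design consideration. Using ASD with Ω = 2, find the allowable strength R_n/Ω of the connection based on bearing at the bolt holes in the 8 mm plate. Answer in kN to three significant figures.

Per bolt r_n = 1.2 l_c t F_u ≤ 2.4 d t F_u; upper limit = 2.4 × 24 × 8 × 470 / 1000 = 216.6 kN.
Edge bolt: l_c = 60 − 27/2 = 46.5 mm → 1.2 × 46.5 × 8 × 470 / 1000 = 209.8 → r_n = 209.8 kN.
Interior bolts: l_c = 70 − 27 = 43 mm → 1.2 × 43 × 8 × 470 / 1000 = 194 → r_n = 194 kN.
R_n = 2 × 209.8 + 6 × 194 = 1584 kN.
Allowable strength R_n/Ω = 1584 / 2 = 792 kN.

792 kN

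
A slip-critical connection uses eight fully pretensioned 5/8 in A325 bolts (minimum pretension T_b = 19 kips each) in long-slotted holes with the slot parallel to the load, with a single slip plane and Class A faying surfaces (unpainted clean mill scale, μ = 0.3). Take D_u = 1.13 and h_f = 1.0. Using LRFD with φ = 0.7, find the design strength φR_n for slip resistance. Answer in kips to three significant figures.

36.1 kips

R_n = μ · D_u · h_f · T_b · n_s · n_b = 0.3 × 1.13 × 1.0 × 19 × 1 × 8 = 51.53 kips.
Design strength φR_n = 0.7 × 51.53 = 36.1 kips.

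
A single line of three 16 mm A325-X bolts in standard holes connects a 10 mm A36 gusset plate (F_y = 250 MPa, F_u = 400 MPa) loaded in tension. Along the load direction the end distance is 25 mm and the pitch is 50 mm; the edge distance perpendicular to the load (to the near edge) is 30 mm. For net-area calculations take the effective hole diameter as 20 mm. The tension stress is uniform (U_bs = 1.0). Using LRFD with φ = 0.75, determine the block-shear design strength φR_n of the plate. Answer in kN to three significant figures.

195 kN

Shear plane L_v = 25 + 2·50 = 125 mm; A_gv = 125 × 10 = 1250 mm².
A_nv = (125 − 2.5·20) × 10 = 750 mm².
A_nt = (30 − 0.5·20) × 10 = 200 mm².
0.6 F_u A_nv = 180 kN; 0.6 F_y A_gv = 187.5 kN → shear rupture governs the shear term.
R_n = 180 + 1.0 × 400 × 200 / 1000 = 260 kN.
Design strength φR_n = 0.75 × 260 = 195 kN.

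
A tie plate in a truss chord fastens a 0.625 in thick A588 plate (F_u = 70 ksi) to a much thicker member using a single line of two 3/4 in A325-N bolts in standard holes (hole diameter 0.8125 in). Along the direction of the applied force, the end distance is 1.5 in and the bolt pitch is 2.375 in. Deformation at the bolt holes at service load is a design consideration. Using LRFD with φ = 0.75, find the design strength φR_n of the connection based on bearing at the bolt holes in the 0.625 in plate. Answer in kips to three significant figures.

Per bolt r_n = 1.2 l_c t F_u ≤ 2.4 d t F_u; upper limit = 2.4 × 0.75 × 0.625 × 70 = 78.75 kips.
Edge bolt: l_c = 1.5 − 0.8125/2 = 1.094 in → 1.2 × 1.094 × 0.625 × 70 = 57.42 → r_n = 57.42 kips.
Interior bolts: l_c = 2.375 − 0.8125 = 1.562 in → 1.2 × 1.562 × 0.625 × 70 = 82.03 → r_n = 78.75 kips.
R_n = 1 × 57.42 + 1 × 78.75 = 136.2 kips.
Design strength φR_n = 0.75 × 136.2 = 102 kips.

102 kips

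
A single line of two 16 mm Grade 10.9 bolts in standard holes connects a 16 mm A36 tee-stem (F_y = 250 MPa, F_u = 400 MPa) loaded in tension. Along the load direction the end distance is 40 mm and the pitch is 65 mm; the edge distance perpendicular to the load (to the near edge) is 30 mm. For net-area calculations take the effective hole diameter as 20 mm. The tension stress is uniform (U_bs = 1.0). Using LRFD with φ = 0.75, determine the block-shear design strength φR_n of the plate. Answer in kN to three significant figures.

Shear plane L_v = 40 + 1·65 = 105 mm; A_gv = 105 × 16 = 1680 mm².
A_nv = (105 − 1.5·20) × 16 = 1200 mm².
A_nt = (30 − 0.5·20) × 16 = 320 mm².
0.6 F_u A_nv = 288 kN; 0.6 F_y A_gv = 252 kN → shear yielding governs the shear term.
R_n = 252 + 1.0 × 400 × 320 / 1000 = 380 kN.
Design strength φR_n = 0.75 × 380 = 285 kN.

285 kN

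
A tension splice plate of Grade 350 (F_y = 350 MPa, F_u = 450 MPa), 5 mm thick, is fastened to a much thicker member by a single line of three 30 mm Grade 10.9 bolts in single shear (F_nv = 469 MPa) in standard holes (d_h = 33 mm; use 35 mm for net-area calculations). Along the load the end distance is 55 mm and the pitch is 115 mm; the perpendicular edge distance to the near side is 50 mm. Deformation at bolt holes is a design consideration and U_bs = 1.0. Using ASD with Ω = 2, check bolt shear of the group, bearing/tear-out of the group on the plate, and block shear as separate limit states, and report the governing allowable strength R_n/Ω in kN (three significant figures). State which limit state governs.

170 kN (block shear governs)

Bolt shear: A_b = π·30²/4 = 706.9 mm²; R_n = 469 × 706.9 × 3 × 1 / 1000 = 994.5 kN → 994.5 / 2 = 497 kN.
Bearing: edge l_c = 38.5, r_n = 103.9 kN; interior l_c = 82, r_n = 162 kN; R_n = 103.9 + 2·162 = 427.9 kN → 214 kN.
Block shear: A_gv = 1425, A_nv = 987.5, A_nt = 162.5 mm²; R_n = min(0.6F_uA_nv, 0.6F_yA_gv) + U_bs·F_u·A_nt = 339.8 kN → 170 kN.
Block shear governs: 170 kN.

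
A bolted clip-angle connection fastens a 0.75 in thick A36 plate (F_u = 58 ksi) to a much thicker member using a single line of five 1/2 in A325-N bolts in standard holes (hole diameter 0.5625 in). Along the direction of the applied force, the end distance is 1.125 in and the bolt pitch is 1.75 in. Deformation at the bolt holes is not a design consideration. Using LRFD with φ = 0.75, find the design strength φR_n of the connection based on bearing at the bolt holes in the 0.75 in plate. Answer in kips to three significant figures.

237 kips

Per bolt r_n = 1.5 l_c t F_u ≤ 3.0 d t F_u; upper limit = 3.0 × 0.5 × 0.75 × 58 = 65.25 kips.
Edge bolt: l_c = 1.125 − 0.5625/2 = 0.8438 in → 1.5 × 0.8438 × 0.75 × 58 = 55.05 → r_n = 55.05 kips.
Interior bolts: l_c = 1.75 − 0.5625 = 1.188 in → 1.5 × 1.188 × 0.75 × 58 = 77.48 → r_n = 65.25 kips.
R_n = 1 × 55.05 + 4 × 65.25 = 316.1 kips.
Design strength φR_n = 0.75 × 316.1 = 237 kips.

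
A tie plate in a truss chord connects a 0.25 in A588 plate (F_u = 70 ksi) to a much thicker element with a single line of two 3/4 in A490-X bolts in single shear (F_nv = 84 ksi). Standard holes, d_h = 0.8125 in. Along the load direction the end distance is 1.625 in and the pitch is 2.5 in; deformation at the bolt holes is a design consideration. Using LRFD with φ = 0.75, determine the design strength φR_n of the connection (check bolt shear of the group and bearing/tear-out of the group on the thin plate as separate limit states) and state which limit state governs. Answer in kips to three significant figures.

Bolt shear: A_b = π·0.75²/4 = 0.4418 in²; R_n = 84 × 0.4418 × 2 × 1 = 74.22 kips → 0.75 × 74.22 = 55.7 kips.
Bearing (1.2 l_c t F_u ≤ 2.4 d t F_u): upper limit = 2.4·0.75·0.25·70 = 31.5 kips.
  Edge l_c = 1.625 − 0.8125/2 = 1.219 → r_n = 25.59 kips; interior l_c = 2.5 − 0.8125 = 1.688 → r_n = 31.5 kips.
  R_n,bearing = 1·25.59 + 1·31.5 = 57.09 kips → 0.75 × 57.09 = 42.8 kips.
Bearing governs: 42.8 kips.

42.8 kips (bearing governs)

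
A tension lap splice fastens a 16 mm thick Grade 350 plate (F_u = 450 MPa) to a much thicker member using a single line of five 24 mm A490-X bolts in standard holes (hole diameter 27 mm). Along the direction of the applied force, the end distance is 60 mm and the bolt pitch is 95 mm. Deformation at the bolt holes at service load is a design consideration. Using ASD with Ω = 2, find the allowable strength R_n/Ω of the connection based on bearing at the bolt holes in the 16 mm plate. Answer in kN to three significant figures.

Per bolt r_n = 1.2 l_c t F_u ≤ 2.4 d t F_u; upper limit = 2.4 × 24 × 16 × 450 / 1000 = 414.7 kN.
Edge bolt: l_c = 60 − 27/2 = 46.5 mm → 1.2 × 46.5 × 16 × 450 / 1000 = 401.8 → r_n = 401.8 kN.
Interior bolts: l_c = 95 − 27 = 68 mm → 1.2 × 68 × 16 × 450 / 1000 = 587.5 → r_n = 414.7 kN.
R_n = 1 × 401.8 + 4 × 414.7 = 2061 kN.
Allowable strength R_n/Ω = 2061 / 2 = 1030 kN.

1030 kN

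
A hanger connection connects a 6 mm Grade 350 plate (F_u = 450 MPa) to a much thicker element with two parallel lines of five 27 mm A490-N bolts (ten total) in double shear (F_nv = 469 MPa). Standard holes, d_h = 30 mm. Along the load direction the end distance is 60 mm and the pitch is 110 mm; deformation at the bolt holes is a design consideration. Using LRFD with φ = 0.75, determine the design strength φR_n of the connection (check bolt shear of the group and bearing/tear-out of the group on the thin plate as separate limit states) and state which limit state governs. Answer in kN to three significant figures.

Bolt shear: A_b = π·27²/4 = 572.6 mm²; R_n = 469 × 572.6 × 10 × 2 / 1000 = 5371 kN → 0.75 × 5371 = 4030 kN.
Bearing (1.2 l_c t F_u ≤ 2.4 d t F_u): upper limit = 2.4·27·6·450 / 1000 = 175 kN.
  Edge l_c = 60 − 30/2 = 45 → r_n = 145.8 kN; interior l_c = 110 − 30 = 80 → r_n = 175 kN.
  R_n,bearing = 2·145.8 + 8·175 = 1691 kN → 0.75 × 1691 = 1270 kN.
Bearing governs: 1270 kN.

1270 kN (bearing governs)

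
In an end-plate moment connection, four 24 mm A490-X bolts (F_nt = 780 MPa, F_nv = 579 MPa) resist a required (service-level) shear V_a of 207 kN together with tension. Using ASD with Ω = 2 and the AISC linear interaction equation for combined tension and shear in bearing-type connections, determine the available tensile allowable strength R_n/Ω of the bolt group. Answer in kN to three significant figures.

639 kN

A_b = π·24²/4 = 452.4 mm²; f_rv = 207 × 1000 / (4 × 452.4) = 114.4 MPa.
F'_nt = 1.3 F_nt − (Ω F_nt / F_nv) f_rv = 1.3·780 − (2·780/579)·114.4 = 705.8 MPa, capped at F_nt → F'_nt = 705.8 MPa.
R_n = F'_nt · A_b · n = 705.8 × 452.4 × 4 / 1000 = 1277 kN.
Allowable strength R_n/Ω = 1277 / 2 = 639 kN.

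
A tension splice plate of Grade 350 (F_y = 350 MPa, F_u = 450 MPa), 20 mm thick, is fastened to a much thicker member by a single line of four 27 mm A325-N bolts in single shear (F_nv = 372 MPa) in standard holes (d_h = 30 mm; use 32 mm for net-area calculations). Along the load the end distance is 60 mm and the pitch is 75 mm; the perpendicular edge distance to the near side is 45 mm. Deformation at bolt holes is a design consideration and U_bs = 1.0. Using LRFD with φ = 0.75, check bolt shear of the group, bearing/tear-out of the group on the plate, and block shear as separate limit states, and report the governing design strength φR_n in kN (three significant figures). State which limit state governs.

639 kN (bolt shear governs)

Bolt shear: A_b = π·27²/4 = 572.6 mm²; R_n = 372 × 572.6 × 4 × 1 / 1000 = 852 kN → 0.75 × 852 = 639 kN.
Bearing: edge l_c = 45, r_n = 486 kN; interior l_c = 45, r_n = 486 kN; R_n = 486 + 3·486 = 1944 kN → 1460 kN.
Block shear: A_gv = 5700, A_nv = 3460, A_nt = 580 mm²; R_n = min(0.6F_uA_nv, 0.6F_yA_gv) + U_bs·F_u·A_nt = 1195 kN → 896 kN.
Bolt shear governs: 639 kN.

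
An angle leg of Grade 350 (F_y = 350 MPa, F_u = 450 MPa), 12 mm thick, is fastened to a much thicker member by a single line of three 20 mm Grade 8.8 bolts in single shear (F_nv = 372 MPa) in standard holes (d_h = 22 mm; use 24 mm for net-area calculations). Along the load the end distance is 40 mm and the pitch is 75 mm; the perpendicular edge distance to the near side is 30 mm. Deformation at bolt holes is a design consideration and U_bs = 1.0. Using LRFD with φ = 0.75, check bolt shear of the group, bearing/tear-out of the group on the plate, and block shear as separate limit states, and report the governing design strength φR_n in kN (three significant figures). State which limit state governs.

263 kN (bolt shear governs)

Bolt shear: A_b = π·20²/4 = 314.2 mm²; R_n = 372 × 314.2 × 3 × 1 / 1000 = 350.6 kN → 0.75 × 350.6 = 263 kN.
Bearing: edge l_c = 29, r_n = 187.9 kN; interior l_c = 53, r_n = 259.2 kN; R_n = 187.9 + 2·259.2 = 706.3 kN → 530 kN.
Block shear: A_gv = 2280, A_nv = 1560, A_nt = 216 mm²; R_n = min(0.6F_uA_nv, 0.6F_yA_gv) + U_bs·F_u·A_nt = 518.4 kN → 389 kN.
Bolt shear governs: 263 kN.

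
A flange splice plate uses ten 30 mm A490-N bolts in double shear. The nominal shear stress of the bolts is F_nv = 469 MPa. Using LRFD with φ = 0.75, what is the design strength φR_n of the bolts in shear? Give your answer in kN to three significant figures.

4970 kN

A_b = π × 30² / 4 = 706.9 mm².
R_n = F_nv · A_b · n · n_s = 469 × 706.9 × 10 × 2 / 1000 = 6630 kN.
Design strength φR_n = 0.75 × 6630 = 4970 kN.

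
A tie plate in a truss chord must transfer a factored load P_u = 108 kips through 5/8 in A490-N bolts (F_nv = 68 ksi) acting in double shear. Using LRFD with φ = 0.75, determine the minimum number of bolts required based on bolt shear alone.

A_b = π·0.625²/4 = 0.3068 in².
Per-bolt design strength φR_n = 0.75 × 68 × 0.3068 × 2 = 31.29 kips.
n ≥ 108 / 31.29 = 3.451 → use 4 bolts.

4 bolts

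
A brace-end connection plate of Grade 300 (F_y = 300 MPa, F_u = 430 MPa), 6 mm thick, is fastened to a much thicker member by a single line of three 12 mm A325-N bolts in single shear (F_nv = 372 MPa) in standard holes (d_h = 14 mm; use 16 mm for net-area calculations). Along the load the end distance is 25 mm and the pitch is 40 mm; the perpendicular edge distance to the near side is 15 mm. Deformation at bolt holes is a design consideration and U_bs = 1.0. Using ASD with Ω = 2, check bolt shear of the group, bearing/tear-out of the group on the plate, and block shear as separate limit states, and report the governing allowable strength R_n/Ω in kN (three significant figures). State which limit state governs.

Bolt shear: A_b = π·12²/4 = 113.1 mm²; R_n = 372 × 113.1 × 3 × 1 / 1000 = 126.2 kN → 126.2 / 2 = 63.1 kN.
Bearing: edge l_c = 18, r_n = 55.73 kN; interior l_c = 26, r_n = 74.3 kN; R_n = 55.73 + 2·74.3 = 204.3 kN → 102 kN.
Block shear: A_gv = 630, A_nv = 390, A_nt = 42 mm²; R_n = min(0.6F_uA_nv, 0.6F_yA_gv) + U_bs·F_u·A_nt = 118.7 kN → 59.3 kN.
Block shear governs: 59.3 kN.

59.3 kN (block shear governs)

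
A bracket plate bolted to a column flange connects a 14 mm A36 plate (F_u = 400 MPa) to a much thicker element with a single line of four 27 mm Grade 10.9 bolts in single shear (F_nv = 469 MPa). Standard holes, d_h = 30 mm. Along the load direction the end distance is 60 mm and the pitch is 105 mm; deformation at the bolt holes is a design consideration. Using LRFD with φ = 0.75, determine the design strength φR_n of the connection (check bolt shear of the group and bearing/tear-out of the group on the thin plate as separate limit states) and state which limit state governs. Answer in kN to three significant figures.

806 kN (bolt shear governs)

Bolt shear: A_b = π·27²/4 = 572.6 mm²; R_n = 469 × 572.6 × 4 × 1 / 1000 = 1074 kN → 0.75 × 1074 = 806 kN.
Bearing (1.2 l_c t F_u ≤ 2.4 d t F_u): upper limit = 2.4·27·14·400 / 1000 = 362.9 kN.
  Edge l_c = 60 − 30/2 = 45 → r_n = 302.4 kN; interior l_c = 105 − 30 = 75 → r_n = 362.9 kN.
  R_n,bearing = 1·302.4 + 3·362.9 = 1391 kN → 0.75 × 1391 = 1040 kN.
Bolt shear governs: 806 kN.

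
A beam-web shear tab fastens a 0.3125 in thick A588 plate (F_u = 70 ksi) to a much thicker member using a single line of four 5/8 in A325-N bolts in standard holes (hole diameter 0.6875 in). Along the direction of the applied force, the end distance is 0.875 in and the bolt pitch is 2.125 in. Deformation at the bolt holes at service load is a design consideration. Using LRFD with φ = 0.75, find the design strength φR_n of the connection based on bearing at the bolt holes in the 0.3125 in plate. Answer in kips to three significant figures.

84.3 kips

Per bolt r_n = 1.2 l_c t F_u ≤ 2.4 d t F_u; upper limit = 2.4 × 0.625 × 0.3125 × 70 = 32.81 kips.
Edge bolt: l_c = 0.875 − 0.6875/2 = 0.5312 in → 1.2 × 0.5312 × 0.3125 × 70 = 13.95 → r_n = 13.95 kips.
Interior bolts: l_c = 2.125 − 0.6875 = 1.438 in → 1.2 × 1.438 × 0.3125 × 70 = 37.73 → r_n = 32.81 kips.
R_n = 1 × 13.95 + 3 × 32.81 = 112.4 kips.
Design strength φR_n = 0.75 × 112.4 = 84.3 kips.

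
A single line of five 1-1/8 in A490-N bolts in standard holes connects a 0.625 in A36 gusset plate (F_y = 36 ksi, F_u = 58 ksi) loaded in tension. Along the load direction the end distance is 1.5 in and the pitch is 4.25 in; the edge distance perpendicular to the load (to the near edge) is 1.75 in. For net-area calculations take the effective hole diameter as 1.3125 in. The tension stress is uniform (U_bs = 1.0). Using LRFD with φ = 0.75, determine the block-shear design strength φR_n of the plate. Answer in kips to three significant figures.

217 kips

Shear plane L_v = 1.5 + 4·4.25 = 18.5 in; A_gv = 18.5 × 0.625 = 11.56 in².
A_nv = (18.5 − 4.5·1.3125) × 0.625 = 7.871 in².
A_nt = (1.75 − 0.5·1.3125) × 0.625 = 0.6836 in².
0.6 F_u A_nv = 273.9 kips; 0.6 F_y A_gv = 249.7 kips → shear yielding governs the shear term.
R_n = 249.7 + 1.0 × 58 × 0.6836 = 289.4 kips.
Design strength φR_n = 0.75 × 289.4 = 217 kips.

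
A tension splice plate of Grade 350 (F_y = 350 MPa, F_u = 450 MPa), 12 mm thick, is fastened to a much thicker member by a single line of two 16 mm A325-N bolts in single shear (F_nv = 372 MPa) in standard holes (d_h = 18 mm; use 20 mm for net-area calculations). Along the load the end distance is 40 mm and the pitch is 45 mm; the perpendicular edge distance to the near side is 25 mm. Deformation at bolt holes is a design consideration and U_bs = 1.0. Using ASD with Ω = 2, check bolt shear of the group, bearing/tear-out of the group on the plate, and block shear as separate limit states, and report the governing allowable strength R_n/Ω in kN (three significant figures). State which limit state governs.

74.8 kN (bolt shear governs)

Bolt shear: A_b = π·16²/4 = 201.1 mm²; R_n = 372 × 201.1 × 2 × 1 / 1000 = 149.6 kN → 149.6 / 2 = 74.8 kN.
Bearing: edge l_c = 31, r_n = 200.9 kN; interior l_c = 27, r_n = 175 kN; R_n = 200.9 + 1·175 = 375.8 kN → 188 kN.
Block shear: A_gv = 1020, A_nv = 660, A_nt = 180 mm²; R_n = min(0.6F_uA_nv, 0.6F_yA_gv) + U_bs·F_u·A_nt = 259.2 kN → 130 kN.
Bolt shear governs: 74.8 kN.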